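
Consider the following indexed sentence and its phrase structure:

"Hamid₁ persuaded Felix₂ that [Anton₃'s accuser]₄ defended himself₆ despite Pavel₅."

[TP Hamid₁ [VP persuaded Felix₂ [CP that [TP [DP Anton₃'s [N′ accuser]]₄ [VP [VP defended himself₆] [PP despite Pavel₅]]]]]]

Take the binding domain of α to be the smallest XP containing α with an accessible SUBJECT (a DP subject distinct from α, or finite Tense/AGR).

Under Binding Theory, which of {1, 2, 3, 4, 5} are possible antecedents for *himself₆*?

*himself* is an anaphor, so Principle A applies: it must be bound in its binding domain.
Binding domain of *himself₆*: the embedded TP, whose subject is [Anton₃'s accuser]₄.
*Hamid₁* c-commands the anaphor but is outside its binding domain → cannot satisfy Principle A.
*Felix₂* c-commands the anaphor but is outside its binding domain → cannot satisfy Principle A.
*Anton₃* does not c-command the anaphor → cannot bind it.
*[Anton₃'s accuser]₄* c-commands the anaphor within its binding domain → licit binder.
*Pavel₅* does not c-command the anaphor → cannot bind it.

{4}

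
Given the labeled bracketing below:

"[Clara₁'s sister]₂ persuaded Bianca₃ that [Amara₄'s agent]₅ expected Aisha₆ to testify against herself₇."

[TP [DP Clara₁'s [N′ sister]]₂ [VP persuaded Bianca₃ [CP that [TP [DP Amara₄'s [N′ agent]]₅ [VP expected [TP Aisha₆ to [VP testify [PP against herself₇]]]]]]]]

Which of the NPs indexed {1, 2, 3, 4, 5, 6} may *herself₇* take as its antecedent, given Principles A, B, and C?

*herself* is an anaphor, so Principle A applies: it must be bound in its binding domain.
Binding domain of *herself₇*: the embedded TP, whose subject is Aisha₆.
*Clara₁* does not c-command the anaphor → cannot bind it.
*[Clara₁'s sister]₂* c-commands the anaphor but is outside its binding domain → cannot satisfy Principle A.
*Bianca₃* c-commands the anaphor but is outside its binding domain → cannot satisfy Principle A.
*Amara₄* does not c-command the anaphor → cannot bind it.
*[Amara₄'s agent]₅* c-commands the anaphor but is outside its binding domain → cannot satisfy Principle A.
*Aisha₆* c-commands the anaphor within its binding domain → licit binder.

{6}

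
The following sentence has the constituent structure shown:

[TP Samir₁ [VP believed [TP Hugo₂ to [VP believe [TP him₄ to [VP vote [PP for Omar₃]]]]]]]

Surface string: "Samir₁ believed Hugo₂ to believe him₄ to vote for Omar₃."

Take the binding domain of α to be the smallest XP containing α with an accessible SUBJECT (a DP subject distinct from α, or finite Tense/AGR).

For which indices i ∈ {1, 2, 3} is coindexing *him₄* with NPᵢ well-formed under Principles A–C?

*him* is a pronoun, so Principle B applies: it must be free in its binding domain.
Binding domain of *him₄*: the embedded TP, whose subject is Hugo₂.
*Samir₁* c-commands the pronoun but from outside its binding domain, and is not c-commanded by it → coindexation permitted.
*Hugo₂* c-commands the pronoun within its binding domain → coindexation would violate Principle B.
*Omar₃*: the pronoun c-commands this R-expression → coindexation would violate Principle C on *Omar₃*.

{1}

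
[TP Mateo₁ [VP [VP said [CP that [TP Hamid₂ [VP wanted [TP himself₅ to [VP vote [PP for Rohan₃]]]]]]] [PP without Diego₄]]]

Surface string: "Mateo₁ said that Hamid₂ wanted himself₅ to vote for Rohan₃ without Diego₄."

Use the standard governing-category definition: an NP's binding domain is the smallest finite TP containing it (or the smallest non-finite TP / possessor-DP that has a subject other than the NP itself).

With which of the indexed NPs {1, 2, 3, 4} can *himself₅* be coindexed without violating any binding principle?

{2}

*himself* is an anaphor, so Principle A applies: it must be bound in its binding domain.
Binding domain of *himself₅*: the embedded TP, whose subject is Hamid₂.
*Mateo₁* c-commands the anaphor but is outside its binding domain → cannot satisfy Principle A.
*Hamid₂* c-commands the anaphor within its binding domain → licit binder.
*Rohan₃* does not c-command the anaphor → cannot bind it.
*Diego₄* does not c-command the anaphor → cannot bind it.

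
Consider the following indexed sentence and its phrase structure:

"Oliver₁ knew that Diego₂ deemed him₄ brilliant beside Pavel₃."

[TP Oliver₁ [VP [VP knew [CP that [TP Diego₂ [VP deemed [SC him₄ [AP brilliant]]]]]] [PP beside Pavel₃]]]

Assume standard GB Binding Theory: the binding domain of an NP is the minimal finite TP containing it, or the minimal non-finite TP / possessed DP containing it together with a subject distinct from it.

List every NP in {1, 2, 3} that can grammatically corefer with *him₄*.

{1, 3}

*him* is a pronoun, so Principle B applies: it must be free in its binding domain.
Binding domain of *him₄*: the embedded TP, whose subject is Diego₂.
*Oliver₁* c-commands the pronoun but from outside its binding domain, and is not c-commanded by it → coindexation permitted.
*Diego₂* c-commands the pronoun within its binding domain → coindexation would violate Principle B.
*Pavel₃* and the pronoun do not c-command one another → neither Principle B nor Principle C is at stake; coindexation permitted.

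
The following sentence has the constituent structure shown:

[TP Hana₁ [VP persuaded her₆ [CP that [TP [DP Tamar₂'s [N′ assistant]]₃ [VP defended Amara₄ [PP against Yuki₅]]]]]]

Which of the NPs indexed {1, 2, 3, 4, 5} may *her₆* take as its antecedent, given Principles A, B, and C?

*her* is a pronoun, so Principle B applies: it must be free in its binding domain.
Binding domain of *her₆*: the matrix TP, whose subject is Hana₁.
*Hana₁* c-commands the pronoun within its binding domain → coindexation would violate Principle B.
*Tamar₂*: the pronoun c-commands this R-expression → coindexation would violate Principle C on *Tamar₂*.
*[Tamar₂'s assistant]₃*: the pronoun c-commands this R-expression → coindexation would violate Principle C on *[Tamar₂'s assistant]₃*.
*Amara₄*: the pronoun c-commands this R-expression → coindexation would violate Principle C on *Amara₄*.
*Yuki₅*: the pronoun c-commands this R-expression → coindexation would violate Principle C on *Yuki₅*.

none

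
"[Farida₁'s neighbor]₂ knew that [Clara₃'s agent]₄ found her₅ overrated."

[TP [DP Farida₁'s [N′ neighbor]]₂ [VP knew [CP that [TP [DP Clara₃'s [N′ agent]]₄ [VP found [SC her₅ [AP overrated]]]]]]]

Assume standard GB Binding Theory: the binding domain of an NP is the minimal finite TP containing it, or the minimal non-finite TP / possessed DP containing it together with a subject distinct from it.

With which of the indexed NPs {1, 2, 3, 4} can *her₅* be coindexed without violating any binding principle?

{1, 2, 3}

*her* is a pronoun, so Principle B applies: it must be free in its binding domain.
Binding domain of *her₅*: the embedded TP, whose subject is [Clara₃'s agent]₄.
*Farida₁* and the pronoun do not c-command one another → neither Principle B nor Principle C is at stake; coindexation permitted.
*[Farida₁'s neighbor]₂* c-commands the pronoun but from outside its binding domain, and is not c-commanded by it → coindexation permitted.
*Clara₃* and the pronoun do not c-command one another → neither Principle B nor Principle C is at stake; coindexation permitted.
*[Clara₃'s agent]₄* c-commands the pronoun within its binding domain → coindexation would violate Principle B.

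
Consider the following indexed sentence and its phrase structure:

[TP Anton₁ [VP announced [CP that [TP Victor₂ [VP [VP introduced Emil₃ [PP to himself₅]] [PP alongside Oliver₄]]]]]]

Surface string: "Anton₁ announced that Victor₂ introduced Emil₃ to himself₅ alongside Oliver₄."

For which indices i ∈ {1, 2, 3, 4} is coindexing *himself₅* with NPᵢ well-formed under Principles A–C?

{2, 3}

*himself* is an anaphor, so Principle A applies: it must be bound in its binding domain.
Binding domain of *himself₅*: the embedded TP, whose subject is Victor₂.
*Anton₁* c-commands the anaphor but is outside its binding domain → cannot satisfy Principle A.
*Victor₂* c-commands the anaphor within its binding domain → licit binder.
*Emil₃* c-commands the anaphor within its binding domain → licit binder.
*Oliver₄* does not c-command the anaphor → cannot bind it.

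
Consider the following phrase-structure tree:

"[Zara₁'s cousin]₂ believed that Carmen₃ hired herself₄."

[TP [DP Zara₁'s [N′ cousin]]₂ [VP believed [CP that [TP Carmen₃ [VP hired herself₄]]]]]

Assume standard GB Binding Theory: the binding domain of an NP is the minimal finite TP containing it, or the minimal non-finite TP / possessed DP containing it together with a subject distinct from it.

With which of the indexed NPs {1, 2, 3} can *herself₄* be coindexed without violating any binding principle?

{3}

*herself* is an anaphor, so Principle A applies: it must be bound in its binding domain.
Binding domain of *herself₄*: the embedded TP, whose subject is Carmen₃.
*Zara₁* does not c-command the anaphor → cannot bind it.
*[Zara₁'s cousin]₂* c-commands the anaphor but is outside its binding domain → cannot satisfy Principle A.
*Carmen₃* c-commands the anaphor within its binding domain → licit binder.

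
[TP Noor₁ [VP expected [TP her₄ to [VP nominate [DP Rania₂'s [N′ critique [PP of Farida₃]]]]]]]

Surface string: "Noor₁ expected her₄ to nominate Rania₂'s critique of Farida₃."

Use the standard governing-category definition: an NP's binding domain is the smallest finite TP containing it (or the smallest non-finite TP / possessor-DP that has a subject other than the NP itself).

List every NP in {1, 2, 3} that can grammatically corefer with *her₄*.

*her* is a pronoun, so Principle B applies: it must be free in its binding domain.
Binding domain of *her₄*: the matrix TP, whose subject is Noor₁.
*Noor₁* c-commands the pronoun within its binding domain → coindexation would violate Principle B.
*Rania₂*: the pronoun c-commands this R-expression → coindexation would violate Principle C on *Rania₂*.
*Farida₃*: the pronoun c-commands this R-expression → coindexation would violate Principle C on *Farida₃*.

none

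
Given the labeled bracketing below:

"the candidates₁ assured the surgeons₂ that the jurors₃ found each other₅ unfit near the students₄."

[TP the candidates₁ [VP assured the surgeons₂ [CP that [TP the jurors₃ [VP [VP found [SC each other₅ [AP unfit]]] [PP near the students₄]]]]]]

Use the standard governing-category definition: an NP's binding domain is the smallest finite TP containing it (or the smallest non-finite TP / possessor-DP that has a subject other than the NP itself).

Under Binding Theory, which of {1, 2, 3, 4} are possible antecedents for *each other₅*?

{3}

*each other* is an anaphor, so Principle A applies: it must be bound in its binding domain.
Binding domain of *each other₅*: the embedded TP, whose subject is the jurors₃.
*the candidates₁* c-commands the anaphor but is outside its binding domain → cannot satisfy Principle A.
*the surgeons₂* c-commands the anaphor but is outside its binding domain → cannot satisfy Principle A.
*the jurors₃* c-commands the anaphor within its binding domain → licit binder.
*the students₄* does not c-command the anaphor → cannot bind it.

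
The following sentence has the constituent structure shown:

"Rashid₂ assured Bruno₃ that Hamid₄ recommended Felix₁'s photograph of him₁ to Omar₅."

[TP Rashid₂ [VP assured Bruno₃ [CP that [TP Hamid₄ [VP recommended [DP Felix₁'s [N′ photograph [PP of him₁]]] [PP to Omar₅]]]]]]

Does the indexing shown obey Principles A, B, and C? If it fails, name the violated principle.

The two coindexed NPs are *Felix₁* and *him₁*.
*him₁* is a pronoun. Its binding domain is the possessed DP, whose subject is Felix₁.
*Felix₁* c-commands it within that domain and carries the same index.
The pronoun is locally bound → Principle B violation.

Principle B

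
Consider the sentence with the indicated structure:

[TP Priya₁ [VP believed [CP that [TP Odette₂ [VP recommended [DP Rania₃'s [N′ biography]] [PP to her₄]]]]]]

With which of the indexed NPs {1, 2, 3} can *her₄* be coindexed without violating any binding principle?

*her* is a pronoun, so Principle B applies: it must be free in its binding domain.
Binding domain of *her₄*: the embedded TP, whose subject is Odette₂.
*Priya₁* c-commands the pronoun but from outside its binding domain, and is not c-commanded by it → coindexation permitted.
*Odette₂* c-commands the pronoun within its binding domain → coindexation would violate Principle B.
*Rania₃* and the pronoun do not c-command one another → neither Principle B nor Principle C is at stake; coindexation permitted.

{1, 3}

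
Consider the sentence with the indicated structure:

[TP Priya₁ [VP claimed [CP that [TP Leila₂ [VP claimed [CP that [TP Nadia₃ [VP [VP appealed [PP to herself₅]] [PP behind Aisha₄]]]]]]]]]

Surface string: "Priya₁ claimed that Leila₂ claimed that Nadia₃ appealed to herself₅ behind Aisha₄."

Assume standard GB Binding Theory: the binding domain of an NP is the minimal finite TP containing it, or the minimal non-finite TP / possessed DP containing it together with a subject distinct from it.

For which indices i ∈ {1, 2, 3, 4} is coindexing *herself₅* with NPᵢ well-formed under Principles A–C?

*herself* is an anaphor, so Principle A applies: it must be bound in its binding domain.
Binding domain of *herself₅*: the embedded TP, whose subject is Nadia₃.
*Priya₁* c-commands the anaphor but is outside its binding domain → cannot satisfy Principle A.
*Leila₂* c-commands the anaphor but is outside its binding domain → cannot satisfy Principle A.
*Nadia₃* c-commands the anaphor within its binding domain → licit binder.
*Aisha₄* does not c-command the anaphor → cannot bind it.

{3}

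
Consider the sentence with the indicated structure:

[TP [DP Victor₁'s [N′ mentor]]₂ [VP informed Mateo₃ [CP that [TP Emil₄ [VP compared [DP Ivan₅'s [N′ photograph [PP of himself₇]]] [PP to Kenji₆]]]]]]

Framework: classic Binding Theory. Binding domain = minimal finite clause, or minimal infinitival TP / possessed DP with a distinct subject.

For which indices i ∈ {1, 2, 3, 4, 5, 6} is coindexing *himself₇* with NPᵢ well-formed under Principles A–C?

{5}

*himself* is an anaphor, so Principle A applies: it must be bound in its binding domain.
Binding domain of *himself₇*: the possessed DP, whose subject is Ivan₅.
*Victor₁* does not c-command the anaphor → cannot bind it.
*[Victor₁'s mentor]₂* c-commands the anaphor but is outside its binding domain → cannot satisfy Principle A.
*Mateo₃* c-commands the anaphor but is outside its binding domain → cannot satisfy Principle A.
*Emil₄* c-commands the anaphor but is outside its binding domain → cannot satisfy Principle A.
*Ivan₅* c-commands the anaphor within its binding domain → licit binder.
*Kenji₆* does not c-command the anaphor → cannot bind it.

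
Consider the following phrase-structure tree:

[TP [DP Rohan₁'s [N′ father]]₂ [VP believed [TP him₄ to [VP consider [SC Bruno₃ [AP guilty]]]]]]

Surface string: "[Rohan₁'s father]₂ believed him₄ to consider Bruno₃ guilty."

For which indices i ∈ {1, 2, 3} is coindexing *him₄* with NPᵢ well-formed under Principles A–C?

{1}

*him* is a pronoun, so Principle B applies: it must be free in its binding domain.
Binding domain of *him₄*: the matrix TP, whose subject is [Rohan₁'s father]₂.
*Rohan₁* and the pronoun do not c-command one another → neither Principle B nor Principle C is at stake; coindexation permitted.
*[Rohan₁'s father]₂* c-commands the pronoun within its binding domain → coindexation would violate Principle B.
*Bruno₃*: the pronoun c-commands this R-expression → coindexation would violate Principle C on *Bruno₃*.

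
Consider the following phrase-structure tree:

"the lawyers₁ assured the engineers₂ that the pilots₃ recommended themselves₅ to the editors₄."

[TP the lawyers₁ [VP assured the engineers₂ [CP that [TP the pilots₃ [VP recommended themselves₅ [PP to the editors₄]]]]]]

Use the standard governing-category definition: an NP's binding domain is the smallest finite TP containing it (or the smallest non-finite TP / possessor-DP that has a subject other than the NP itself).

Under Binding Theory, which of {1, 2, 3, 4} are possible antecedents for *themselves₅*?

{3}

*themselves* is an anaphor, so Principle A applies: it must be bound in its binding domain.
Binding domain of *themselves₅*: the embedded TP, whose subject is the pilots₃.
*the lawyers₁* c-commands the anaphor but is outside its binding domain → cannot satisfy Principle A.
*the engineers₂* c-commands the anaphor but is outside its binding domain → cannot satisfy Principle A.
*the pilots₃* c-commands the anaphor within its binding domain → licit binder.
*the editors₄* does not c-command the anaphor → cannot bind it.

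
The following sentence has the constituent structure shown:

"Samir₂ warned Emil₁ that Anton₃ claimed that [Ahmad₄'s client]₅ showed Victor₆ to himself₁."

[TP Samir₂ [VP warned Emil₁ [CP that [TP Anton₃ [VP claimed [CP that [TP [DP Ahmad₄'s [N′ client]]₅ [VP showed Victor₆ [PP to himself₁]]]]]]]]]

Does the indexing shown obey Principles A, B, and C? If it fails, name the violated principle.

The two coindexed NPs are *Emil₁* and *himself₁*.
*himself₁* is an anaphor. Principle A requires it to be bound within its binding domain — the embedded TP, whose subject is [Ahmad₄'s client]₅.
Within that domain it is c-commanded by *[Ahmad₄'s client]₅*, *Victor₆*, none of which share its index.
*Emil₁* does c-command the anaphor, but from outside its binding domain.
The anaphor is unbound in its domain → Principle A violation.

Principle A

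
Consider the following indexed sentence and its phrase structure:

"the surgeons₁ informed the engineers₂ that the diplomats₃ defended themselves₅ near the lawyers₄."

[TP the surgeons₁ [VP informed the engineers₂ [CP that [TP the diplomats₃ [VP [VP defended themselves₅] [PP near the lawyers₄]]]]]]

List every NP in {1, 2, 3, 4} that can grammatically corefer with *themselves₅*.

{3}

*themselves* is an anaphor, so Principle A applies: it must be bound in its binding domain.
Binding domain of *themselves₅*: the embedded TP, whose subject is the diplomats₃.
*the surgeons₁* c-commands the anaphor but is outside its binding domain → cannot satisfy Principle A.
*the engineers₂* c-commands the anaphor but is outside its binding domain → cannot satisfy Principle A.
*the diplomats₃* c-commands the anaphor within its binding domain → licit binder.
*the lawyers₄* does not c-command the anaphor → cannot bind it.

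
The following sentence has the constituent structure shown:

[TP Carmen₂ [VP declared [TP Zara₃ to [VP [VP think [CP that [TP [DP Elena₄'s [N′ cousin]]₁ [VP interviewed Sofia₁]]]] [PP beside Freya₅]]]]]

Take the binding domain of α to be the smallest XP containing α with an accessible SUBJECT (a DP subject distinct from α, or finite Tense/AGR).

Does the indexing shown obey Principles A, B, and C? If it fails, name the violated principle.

The two coindexed NPs are *[Elena₄'s cousin]₁* and *Sofia₁*.
*Sofia₁* is an R-expression. Principle C requires it to be free everywhere.
*[Elena₄'s cousin]₁* c-commands it and carries the same index.
The R-expression is bound → Principle C violation.

Principle C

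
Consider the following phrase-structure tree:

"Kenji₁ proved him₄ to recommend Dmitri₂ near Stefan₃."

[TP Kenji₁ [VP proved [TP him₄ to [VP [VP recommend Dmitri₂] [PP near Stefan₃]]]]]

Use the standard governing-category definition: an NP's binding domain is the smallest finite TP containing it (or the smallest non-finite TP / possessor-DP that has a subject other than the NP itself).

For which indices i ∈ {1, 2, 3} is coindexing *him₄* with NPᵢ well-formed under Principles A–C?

*him* is a pronoun, so Principle B applies: it must be free in its binding domain.
Binding domain of *him₄*: the matrix TP, whose subject is Kenji₁.
*Kenji₁* c-commands the pronoun within its binding domain → coindexation would violate Principle B.
*Dmitri₂*: the pronoun c-commands this R-expression → coindexation would violate Principle C on *Dmitri₂*.
*Stefan₃*: the pronoun c-commands this R-expression → coindexation would violate Principle C on *Stefan₃*.

none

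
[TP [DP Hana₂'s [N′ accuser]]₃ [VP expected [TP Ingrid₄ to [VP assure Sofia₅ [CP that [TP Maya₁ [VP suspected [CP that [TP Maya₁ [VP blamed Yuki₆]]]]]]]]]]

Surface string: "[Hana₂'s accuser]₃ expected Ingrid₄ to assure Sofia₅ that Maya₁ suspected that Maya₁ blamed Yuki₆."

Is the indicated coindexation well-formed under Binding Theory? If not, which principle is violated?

The two coindexed NPs are *Maya₁* (the higher occurrence) and *Maya₁* (the lower occurrence).
*Maya₁* (the lower occurrence) is an R-expression. Principle C requires it to be free everywhere.
*Maya₁* (the higher occurrence) c-commands it and carries the same index.
The R-expression is bound → Principle C violation.

Principle C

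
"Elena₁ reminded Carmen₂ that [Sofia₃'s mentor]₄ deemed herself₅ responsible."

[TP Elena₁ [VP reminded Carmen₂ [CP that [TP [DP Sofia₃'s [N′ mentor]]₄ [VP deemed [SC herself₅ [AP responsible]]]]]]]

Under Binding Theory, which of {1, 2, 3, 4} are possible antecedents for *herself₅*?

*herself* is an anaphor, so Principle A applies: it must be bound in its binding domain.
Binding domain of *herself₅*: the embedded TP, whose subject is [Sofia₃'s mentor]₄.
*Elena₁* c-commands the anaphor but is outside its binding domain → cannot satisfy Principle A.
*Carmen₂* c-commands the anaphor but is outside its binding domain → cannot satisfy Principle A.
*Sofia₃* does not c-command the anaphor → cannot bind it.
*[Sofia₃'s mentor]₄* c-commands the anaphor within its binding domain → licit binder.

{4}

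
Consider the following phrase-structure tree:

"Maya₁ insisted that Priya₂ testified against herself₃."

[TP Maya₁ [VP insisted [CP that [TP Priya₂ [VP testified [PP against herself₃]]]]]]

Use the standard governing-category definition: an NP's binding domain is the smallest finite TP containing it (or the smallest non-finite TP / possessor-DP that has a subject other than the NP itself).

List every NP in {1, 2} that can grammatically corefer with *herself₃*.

{2}

*herself* is an anaphor, so Principle A applies: it must be bound in its binding domain.
Binding domain of *herself₃*: the embedded TP, whose subject is Priya₂.
*Maya₁* c-commands the anaphor but is outside its binding domain → cannot satisfy Principle A.
*Priya₂* c-commands the anaphor within its binding domain → licit binder.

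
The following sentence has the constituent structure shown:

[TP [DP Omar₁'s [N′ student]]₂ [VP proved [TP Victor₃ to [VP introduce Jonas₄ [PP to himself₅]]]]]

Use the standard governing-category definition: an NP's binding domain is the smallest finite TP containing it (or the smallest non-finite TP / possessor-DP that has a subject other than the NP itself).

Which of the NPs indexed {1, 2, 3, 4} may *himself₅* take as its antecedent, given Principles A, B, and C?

*himself* is an anaphor, so Principle A applies: it must be bound in its binding domain.
Binding domain of *himself₅*: the embedded TP, whose subject is Victor₃.
*Omar₁* does not c-command the anaphor → cannot bind it.
*[Omar₁'s student]₂* c-commands the anaphor but is outside its binding domain → cannot satisfy Principle A.
*Victor₃* c-commands the anaphor within its binding domain → licit binder.
*Jonas₄* c-commands the anaphor within its binding domain → licit binder.

{3, 4}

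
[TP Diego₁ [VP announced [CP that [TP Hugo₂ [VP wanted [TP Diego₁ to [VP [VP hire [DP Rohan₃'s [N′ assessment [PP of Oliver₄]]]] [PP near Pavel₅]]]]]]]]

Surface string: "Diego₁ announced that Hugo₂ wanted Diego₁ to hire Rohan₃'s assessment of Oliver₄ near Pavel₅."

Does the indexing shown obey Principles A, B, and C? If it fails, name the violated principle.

Principle C

The two coindexed NPs are *Diego₁* (the higher occurrence) and *Diego₁* (the lower occurrence).
*Diego₁* (the lower occurrence) is an R-expression. Principle C requires it to be free everywhere.
*Diego₁* (the higher occurrence) c-commands it and carries the same index.
The R-expression is bound → Principle C violation.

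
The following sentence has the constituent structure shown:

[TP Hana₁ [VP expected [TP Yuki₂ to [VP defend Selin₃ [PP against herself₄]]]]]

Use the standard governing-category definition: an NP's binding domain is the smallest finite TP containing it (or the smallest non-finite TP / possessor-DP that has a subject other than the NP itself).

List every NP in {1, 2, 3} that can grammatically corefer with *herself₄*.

{2, 3}

*herself* is an anaphor, so Principle A applies: it must be bound in its binding domain.
Binding domain of *herself₄*: the embedded TP, whose subject is Yuki₂.
*Hana₁* c-commands the anaphor but is outside its binding domain → cannot satisfy Principle A.
*Yuki₂* c-commands the anaphor within its binding domain → licit binder.
*Selin₃* c-commands the anaphor within its binding domain → licit binder.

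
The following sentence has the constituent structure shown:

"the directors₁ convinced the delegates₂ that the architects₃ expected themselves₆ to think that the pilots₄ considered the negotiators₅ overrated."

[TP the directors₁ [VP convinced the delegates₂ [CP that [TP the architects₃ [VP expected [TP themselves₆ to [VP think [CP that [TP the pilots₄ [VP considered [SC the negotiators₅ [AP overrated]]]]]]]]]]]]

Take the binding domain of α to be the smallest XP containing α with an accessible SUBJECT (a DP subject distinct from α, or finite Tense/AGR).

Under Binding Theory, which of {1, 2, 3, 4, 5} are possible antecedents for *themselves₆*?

*themselves* is an anaphor, so Principle A applies: it must be bound in its binding domain.
Binding domain of *themselves₆*: the embedded TP, whose subject is the architects₃.
*the directors₁* c-commands the anaphor but is outside its binding domain → cannot satisfy Principle A.
*the delegates₂* c-commands the anaphor but is outside its binding domain → cannot satisfy Principle A.
*the architects₃* c-commands the anaphor within its binding domain → licit binder.
*the pilots₄* does not c-command the anaphor → cannot bind it.
*the negotiators₅* does not c-command the anaphor → cannot bind it.

{3}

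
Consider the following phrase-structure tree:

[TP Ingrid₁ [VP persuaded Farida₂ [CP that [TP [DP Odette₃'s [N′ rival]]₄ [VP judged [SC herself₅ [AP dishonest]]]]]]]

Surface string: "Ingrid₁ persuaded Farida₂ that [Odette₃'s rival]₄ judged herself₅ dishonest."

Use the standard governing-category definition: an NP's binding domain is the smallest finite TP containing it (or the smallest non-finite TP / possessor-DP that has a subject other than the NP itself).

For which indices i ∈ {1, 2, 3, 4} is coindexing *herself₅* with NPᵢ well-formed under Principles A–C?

{4}

*herself* is an anaphor, so Principle A applies: it must be bound in its binding domain.
Binding domain of *herself₅*: the embedded TP, whose subject is [Odette₃'s rival]₄.
*Ingrid₁* c-commands the anaphor but is outside its binding domain → cannot satisfy Principle A.
*Farida₂* c-commands the anaphor but is outside its binding domain → cannot satisfy Principle A.
*Odette₃* does not c-command the anaphor → cannot bind it.
*[Odette₃'s rival]₄* c-commands the anaphor within its binding domain → licit binder.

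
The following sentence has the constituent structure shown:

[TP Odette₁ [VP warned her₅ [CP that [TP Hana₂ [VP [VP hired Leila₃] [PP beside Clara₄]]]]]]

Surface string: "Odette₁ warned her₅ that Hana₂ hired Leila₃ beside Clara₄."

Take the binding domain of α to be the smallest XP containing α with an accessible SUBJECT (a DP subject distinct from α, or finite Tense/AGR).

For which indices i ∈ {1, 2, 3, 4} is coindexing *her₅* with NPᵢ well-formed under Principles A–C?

none

*her* is a pronoun, so Principle B applies: it must be free in its binding domain.
Binding domain of *her₅*: the matrix TP, whose subject is Odette₁.
*Odette₁* c-commands the pronoun within its binding domain → coindexation would violate Principle B.
*Hana₂*: the pronoun c-commands this R-expression → coindexation would violate Principle C on *Hana₂*.
*Leila₃*: the pronoun c-commands this R-expression → coindexation would violate Principle C on *Leila₃*.
*Clara₄*: the pronoun c-commands this R-expression → coindexation would violate Principle C on *Clara₄*.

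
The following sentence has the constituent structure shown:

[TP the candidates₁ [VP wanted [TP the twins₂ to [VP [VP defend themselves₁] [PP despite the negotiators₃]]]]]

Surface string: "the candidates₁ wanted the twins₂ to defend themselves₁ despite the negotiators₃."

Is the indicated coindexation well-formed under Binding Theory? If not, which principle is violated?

Principle A

The two coindexed NPs are *the candidates₁* and *themselves₁*.
*themselves₁* is an anaphor. Principle A requires it to be bound within its binding domain — the embedded TP, whose subject is the twins₂.
Within that domain it is c-commanded by *the twins₂*, which does not share its index.
*the candidates₁* does c-command the anaphor, but from outside its binding domain.
The anaphor is unbound in its domain → Principle A violation.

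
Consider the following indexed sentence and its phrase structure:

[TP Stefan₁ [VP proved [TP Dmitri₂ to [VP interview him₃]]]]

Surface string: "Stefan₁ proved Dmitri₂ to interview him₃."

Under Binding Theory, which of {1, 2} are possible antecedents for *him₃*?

*him* is a pronoun, so Principle B applies: it must be free in its binding domain.
Binding domain of *him₃*: the embedded TP, whose subject is Dmitri₂.
*Stefan₁* c-commands the pronoun but from outside its binding domain, and is not c-commanded by it → coindexation permitted.
*Dmitri₂* c-commands the pronoun within its binding domain → coindexation would violate Principle B.

{1}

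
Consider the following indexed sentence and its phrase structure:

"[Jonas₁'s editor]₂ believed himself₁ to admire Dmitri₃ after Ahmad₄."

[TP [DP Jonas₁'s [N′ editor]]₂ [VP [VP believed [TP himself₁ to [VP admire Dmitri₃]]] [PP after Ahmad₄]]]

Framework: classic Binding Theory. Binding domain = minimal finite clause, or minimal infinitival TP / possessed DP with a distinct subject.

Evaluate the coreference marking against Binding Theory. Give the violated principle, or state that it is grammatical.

Principle A

The two coindexed NPs are *Jonas₁* and *himself₁*.
*himself₁* is an anaphor. Principle A requires it to be bound within its binding domain — the matrix TP, whose subject is [Jonas₁'s editor]₂.
Within that domain it is c-commanded by *[Jonas₁'s editor]₂*, which does not share its index.
*Jonas₁* does not c-command the anaphor at all.
The anaphor is unbound in its domain → Principle A violation.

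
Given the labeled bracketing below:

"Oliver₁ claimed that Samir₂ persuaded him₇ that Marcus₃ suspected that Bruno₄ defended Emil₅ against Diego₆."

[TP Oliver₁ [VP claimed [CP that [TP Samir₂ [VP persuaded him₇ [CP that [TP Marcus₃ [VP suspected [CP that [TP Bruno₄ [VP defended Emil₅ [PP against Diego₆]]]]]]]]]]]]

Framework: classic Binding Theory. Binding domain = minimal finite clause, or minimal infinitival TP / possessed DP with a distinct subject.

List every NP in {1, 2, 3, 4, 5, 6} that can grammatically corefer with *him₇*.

{1}

*him* is a pronoun, so Principle B applies: it must be free in its binding domain.
Binding domain of *him₇*: the embedded TP, whose subject is Samir₂.
*Oliver₁* c-commands the pronoun but from outside its binding domain, and is not c-commanded by it → coindexation permitted.
*Samir₂* c-commands the pronoun within its binding domain → coindexation would violate Principle B.
*Marcus₃*: the pronoun c-commands this R-expression → coindexation would violate Principle C on *Marcus₃*.
*Bruno₄*: the pronoun c-commands this R-expression → coindexation would violate Principle C on *Bruno₄*.
*Emil₅*: the pronoun c-commands this R-expression → coindexation would violate Principle C on *Emil₅*.
*Diego₆*: the pronoun c-commands this R-expression → coindexation would violate Principle C on *Diego₆*.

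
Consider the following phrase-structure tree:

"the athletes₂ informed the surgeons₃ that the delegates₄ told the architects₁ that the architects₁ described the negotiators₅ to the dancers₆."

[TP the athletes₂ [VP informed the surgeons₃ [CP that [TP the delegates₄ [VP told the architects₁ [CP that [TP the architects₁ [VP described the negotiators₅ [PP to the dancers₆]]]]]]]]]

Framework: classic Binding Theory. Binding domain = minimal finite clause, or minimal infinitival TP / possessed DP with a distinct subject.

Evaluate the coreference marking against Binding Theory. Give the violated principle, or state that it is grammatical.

Principle C

The two coindexed NPs are *the architects₁* (the lower occurrence) and *the architects₁* (the higher occurrence).
*the architects₁* (the lower occurrence) is an R-expression. Principle C requires it to be free everywhere.
*the architects₁* (the higher occurrence) c-commands it and carries the same index.
The R-expression is bound → Principle C violation.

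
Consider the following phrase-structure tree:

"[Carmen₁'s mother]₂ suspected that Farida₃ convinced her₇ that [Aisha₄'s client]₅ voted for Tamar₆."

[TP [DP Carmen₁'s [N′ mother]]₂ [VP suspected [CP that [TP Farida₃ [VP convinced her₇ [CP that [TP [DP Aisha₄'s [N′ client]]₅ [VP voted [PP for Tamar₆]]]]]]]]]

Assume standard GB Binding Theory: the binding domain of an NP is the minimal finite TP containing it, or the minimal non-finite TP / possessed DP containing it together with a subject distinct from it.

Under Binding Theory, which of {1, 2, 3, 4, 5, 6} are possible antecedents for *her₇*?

{1, 2}

*her* is a pronoun, so Principle B applies: it must be free in its binding domain.
Binding domain of *her₇*: the embedded TP, whose subject is Farida₃.
*Carmen₁* and the pronoun do not c-command one another → neither Principle B nor Principle C is at stake; coindexation permitted.
*[Carmen₁'s mother]₂* c-commands the pronoun but from outside its binding domain, and is not c-commanded by it → coindexation permitted.
*Farida₃* c-commands the pronoun within its binding domain → coindexation would violate Principle B.
*Aisha₄*: the pronoun c-commands this R-expression → coindexation would violate Principle C on *Aisha₄*.
*[Aisha₄'s client]₅*: the pronoun c-commands this R-expression → coindexation would violate Principle C on *[Aisha₄'s client]₅*.
*Tamar₆*: the pronoun c-commands this R-expression → coindexation would violate Principle C on *Tamar₆*.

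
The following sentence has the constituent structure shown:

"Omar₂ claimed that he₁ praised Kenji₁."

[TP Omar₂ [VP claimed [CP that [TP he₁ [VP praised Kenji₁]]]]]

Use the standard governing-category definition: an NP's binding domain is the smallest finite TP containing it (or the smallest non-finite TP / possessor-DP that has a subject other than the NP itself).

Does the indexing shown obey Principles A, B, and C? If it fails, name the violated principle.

The two coindexed NPs are *he₁* and *Kenji₁*.
*Kenji₁* is an R-expression. Principle C requires it to be free everywhere.
*he₁* c-commands it and carries the same index.
The R-expression is bound → Principle C violation.

Principle C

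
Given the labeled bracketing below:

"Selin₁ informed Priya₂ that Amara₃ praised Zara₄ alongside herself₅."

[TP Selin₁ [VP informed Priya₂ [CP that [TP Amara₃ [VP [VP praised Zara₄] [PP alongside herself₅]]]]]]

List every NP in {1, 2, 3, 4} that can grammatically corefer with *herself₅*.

*herself* is an anaphor, so Principle A applies: it must be bound in its binding domain.
Binding domain of *herself₅*: the embedded TP, whose subject is Amara₃.
*Selin₁* c-commands the anaphor but is outside its binding domain → cannot satisfy Principle A.
*Priya₂* c-commands the anaphor but is outside its binding domain → cannot satisfy Principle A.
*Amara₃* c-commands the anaphor within its binding domain → licit binder.
*Zara₄* does not c-command the anaphor → cannot bind it.

{3}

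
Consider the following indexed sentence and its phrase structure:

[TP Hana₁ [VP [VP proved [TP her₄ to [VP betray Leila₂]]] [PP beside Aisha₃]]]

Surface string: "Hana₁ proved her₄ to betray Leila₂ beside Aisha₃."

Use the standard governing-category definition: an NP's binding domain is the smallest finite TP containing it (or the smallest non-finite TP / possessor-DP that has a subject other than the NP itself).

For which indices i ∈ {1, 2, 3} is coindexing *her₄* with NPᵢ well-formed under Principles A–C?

{3}

*her* is a pronoun, so Principle B applies: it must be free in its binding domain.
Binding domain of *her₄*: the matrix TP, whose subject is Hana₁.
*Hana₁* c-commands the pronoun within its binding domain → coindexation would violate Principle B.
*Leila₂*: the pronoun c-commands this R-expression → coindexation would violate Principle C on *Leila₂*.
*Aisha₃* and the pronoun do not c-command one another → neither Principle B nor Principle C is at stake; coindexation permitted.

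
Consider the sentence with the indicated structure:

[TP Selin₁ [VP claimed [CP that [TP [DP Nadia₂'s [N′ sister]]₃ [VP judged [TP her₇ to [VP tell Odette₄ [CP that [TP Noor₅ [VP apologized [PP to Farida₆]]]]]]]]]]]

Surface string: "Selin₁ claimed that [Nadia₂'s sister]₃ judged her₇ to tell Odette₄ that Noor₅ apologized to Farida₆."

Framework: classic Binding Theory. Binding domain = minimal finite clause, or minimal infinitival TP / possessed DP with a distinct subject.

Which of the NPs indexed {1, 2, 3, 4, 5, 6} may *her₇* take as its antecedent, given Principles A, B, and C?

{1, 2}

*her* is a pronoun, so Principle B applies: it must be free in its binding domain.
Binding domain of *her₇*: the embedded TP, whose subject is [Nadia₂'s sister]₃.
*Selin₁* c-commands the pronoun but from outside its binding domain, and is not c-commanded by it → coindexation permitted.
*Nadia₂* and the pronoun do not c-command one another → neither Principle B nor Principle C is at stake; coindexation permitted.
*[Nadia₂'s sister]₃* c-commands the pronoun within its binding domain → coindexation would violate Principle B.
*Odette₄*: the pronoun c-commands this R-expression → coindexation would violate Principle C on *Odette₄*.
*Noor₅*: the pronoun c-commands this R-expression → coindexation would violate Principle C on *Noor₅*.
*Farida₆*: the pronoun c-commands this R-expression → coindexation would violate Principle C on *Farida₆*.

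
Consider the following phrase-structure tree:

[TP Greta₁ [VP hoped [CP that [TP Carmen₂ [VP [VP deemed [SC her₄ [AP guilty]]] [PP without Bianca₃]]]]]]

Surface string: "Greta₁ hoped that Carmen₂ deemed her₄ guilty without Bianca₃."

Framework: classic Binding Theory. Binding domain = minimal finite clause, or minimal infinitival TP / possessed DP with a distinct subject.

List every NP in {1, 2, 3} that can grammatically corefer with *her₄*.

*her* is a pronoun, so Principle B applies: it must be free in its binding domain.
Binding domain of *her₄*: the embedded TP, whose subject is Carmen₂.
*Greta₁* c-commands the pronoun but from outside its binding domain, and is not c-commanded by it → coindexation permitted.
*Carmen₂* c-commands the pronoun within its binding domain → coindexation would violate Principle B.
*Bianca₃* and the pronoun do not c-command one another → neither Principle B nor Principle C is at stake; coindexation permitted.

{1, 3}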